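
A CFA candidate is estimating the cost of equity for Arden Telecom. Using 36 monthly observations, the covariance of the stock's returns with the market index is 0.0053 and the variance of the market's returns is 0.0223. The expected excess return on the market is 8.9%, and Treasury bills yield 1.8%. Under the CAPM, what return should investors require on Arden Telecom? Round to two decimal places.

β = Cov(R_i, R_m) / Var(R_m) = 0.0053 / 0.0223 = 0.2377
E(R) = R_f + β × MRP = 1.8% + 0.2377 × 8.9% = 3.92%

3.92%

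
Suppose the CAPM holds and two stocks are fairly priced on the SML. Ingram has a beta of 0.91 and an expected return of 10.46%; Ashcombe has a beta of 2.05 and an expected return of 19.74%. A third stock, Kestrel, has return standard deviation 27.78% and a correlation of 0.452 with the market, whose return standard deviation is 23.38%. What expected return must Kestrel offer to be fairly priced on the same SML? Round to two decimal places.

MRP = (19.74% − 10.46%) / (2.05 − 0.91) = 8.1404%
R_f = 10.46% − 0.91 × 8.1404% = 3.0522%
β_Kestrel = ρ·σ_i/σ_m = 0.452 × 27.78 / 23.38 = 0.5371
E(R_Kestrel) = R_f + β × MRP = 3.0522% + 0.5371 × 8.1404% = 7.42%

7.42%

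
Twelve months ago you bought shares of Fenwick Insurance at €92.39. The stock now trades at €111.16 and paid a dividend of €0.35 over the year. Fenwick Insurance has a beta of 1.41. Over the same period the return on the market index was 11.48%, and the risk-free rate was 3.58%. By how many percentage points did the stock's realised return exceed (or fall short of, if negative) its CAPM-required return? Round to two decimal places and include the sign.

+5.98%

Realised HPR = (P1 + D1 − P0) / P0 = (111.16 + 0.35 − 92.39) / 92.39 = 19.12 / 92.39 = 20.6949%
MRP = 11.48% − 3.58% = 7.90%
CAPM required = R_f + β·MRP = 3.58% + 1.41 × 7.90% = 14.7190%
α = realised − required = 20.6949% − 14.7190% = +5.98%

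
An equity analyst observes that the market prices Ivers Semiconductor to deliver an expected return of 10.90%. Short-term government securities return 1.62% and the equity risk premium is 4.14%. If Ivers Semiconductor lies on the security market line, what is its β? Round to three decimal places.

β = (E(R) − R_f) / MRP = (10.90% − 1.62%) / 4.14% = 9.28% / 4.14% = 2.242

2.242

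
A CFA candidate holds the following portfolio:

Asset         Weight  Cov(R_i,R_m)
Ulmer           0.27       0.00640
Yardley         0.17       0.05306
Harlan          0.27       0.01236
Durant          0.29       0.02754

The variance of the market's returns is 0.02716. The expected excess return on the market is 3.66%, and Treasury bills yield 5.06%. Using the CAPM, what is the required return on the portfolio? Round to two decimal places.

8.03%

β_Ulmer = 0.00640 / 0.02716 = 0.2356
β_Yardley = 0.05306 / 0.02716 = 1.9536
β_Harlan = 0.01236 / 0.02716 = 0.4551
β_Durant = 0.02754 / 0.02716 = 1.0140
β_P = Σ w_i β_i = 0.27×0.2356 + 0.17×1.9536 + 0.27×0.4551 + 0.29×1.0140 = 0.8127
E(R_P) = R_f + β_P × MRP = 5.06% + 0.8127 × 3.66% = 8.03%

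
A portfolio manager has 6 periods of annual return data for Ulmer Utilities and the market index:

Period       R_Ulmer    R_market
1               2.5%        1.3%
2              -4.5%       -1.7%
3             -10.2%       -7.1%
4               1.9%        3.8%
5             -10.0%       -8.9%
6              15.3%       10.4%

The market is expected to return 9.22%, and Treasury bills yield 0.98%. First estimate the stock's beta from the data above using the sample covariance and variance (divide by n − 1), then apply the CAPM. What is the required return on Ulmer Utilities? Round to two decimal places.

11.82%

Mean R_i = (2.5 − 4.5 − 10.2 + 1.9 − 10.0 + 15.3) / 6 = -0.8333%
Mean R_m = (1.3 − 1.7 − 7.1 + 3.8 − 8.9 + 10.4) / 6 = -0.3667%
Σ(R_i − R̄_i)(R_m − R̄_m) = 336.8267  ⇒  Cov = 336.8267 / 5 = 67.3653
Σ(R_m − R̄_m)² = 255.9933  ⇒  Var(R_m) = 255.9933 / 5 = 51.1987
β = Cov / Var(R_m) = 67.3653 / 51.1987 = 1.3158
MRP = 9.22% − 0.98% = 8.24%
E(R) = R_f + β × MRP = 0.98% + 1.3158 × 8.24% = 11.82%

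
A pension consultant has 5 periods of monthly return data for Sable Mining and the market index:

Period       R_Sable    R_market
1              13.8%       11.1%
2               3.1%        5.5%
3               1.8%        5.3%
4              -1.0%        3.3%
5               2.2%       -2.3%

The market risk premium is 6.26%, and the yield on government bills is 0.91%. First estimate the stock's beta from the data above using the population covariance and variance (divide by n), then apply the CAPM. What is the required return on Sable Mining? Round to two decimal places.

6.32%

Mean R_i = (13.8 + 3.1 + 1.8 − 1.0 + 2.2) / 5 = 3.9800%
Mean R_m = (11.1 + 5.5 + 5.3 + 3.3 − 2.3) / 5 = 4.5800%
Σ(R_i − R̄_i)(R_m − R̄_m) = 80.2680  ⇒  Cov = 80.2680 / 5 = 16.0536
Σ(R_m − R̄_m)² = 92.8480  ⇒  Var(R_m) = 92.8480 / 5 = 18.5696
β = Cov / Var(R_m) = 16.0536 / 18.5696 = 0.8645
E(R) = R_f + β × MRP = 0.91% + 0.8645 × 6.26% = 6.32%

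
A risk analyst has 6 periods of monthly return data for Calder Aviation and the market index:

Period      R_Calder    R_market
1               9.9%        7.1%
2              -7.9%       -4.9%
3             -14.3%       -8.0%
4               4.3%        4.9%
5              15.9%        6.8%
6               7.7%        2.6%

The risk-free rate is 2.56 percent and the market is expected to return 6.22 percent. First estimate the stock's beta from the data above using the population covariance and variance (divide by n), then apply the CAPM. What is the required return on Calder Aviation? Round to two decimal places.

Mean R_i = (9.9 − 7.9 − 14.3 + 4.3 + 15.9 + 7.7) / 6 = 2.6000%
Mean R_m = (7.1 − 4.9 − 8.0 + 4.9 + 6.8 + 2.6) / 6 = 1.4167%
Σ(R_i − R̄_i)(R_m − R̄_m) = 350.5100  ⇒  Cov = 350.5100 / 6 = 58.4183
Σ(R_m − R̄_m)² = 203.3883  ⇒  Var(R_m) = 203.3883 / 6 = 33.8981
β = Cov / Var(R_m) = 58.4183 / 33.8981 = 1.7234
MRP = 6.22% − 2.56% = 3.66%
E(R) = R_f + β × MRP = 2.56% + 1.7234 × 3.66% = 8.87%

8.87%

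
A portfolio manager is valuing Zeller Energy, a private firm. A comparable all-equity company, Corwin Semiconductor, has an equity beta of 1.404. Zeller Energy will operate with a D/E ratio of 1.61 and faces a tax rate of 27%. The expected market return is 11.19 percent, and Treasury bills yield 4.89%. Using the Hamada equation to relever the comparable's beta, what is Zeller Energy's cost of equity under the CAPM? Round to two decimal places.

β_L = β_U × [1 + (1 − t)(D/E)] = 1.404 × [1 + (1 − 0.27) × 1.61]
    = 1.404 × [1 + 0.73 × 1.61] = 1.404 × 2.1753 = 3.0541
MRP = 11.19% − 4.89% = 6.30%
E(R) = R_f + β_L × MRP = 4.89% + 3.0541 × 6.30% = 24.13%

24.13%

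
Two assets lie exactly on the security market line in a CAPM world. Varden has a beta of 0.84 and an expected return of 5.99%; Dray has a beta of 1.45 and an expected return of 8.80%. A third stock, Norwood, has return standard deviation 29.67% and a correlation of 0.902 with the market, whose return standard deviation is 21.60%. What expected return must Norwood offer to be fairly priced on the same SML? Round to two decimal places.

MRP = (8.80% − 5.99%) / (1.45 − 0.84) = 4.6066%
R_f = 5.99% − 0.84 × 4.6066% = 2.1205%
β_Norwood = ρ·σ_i/σ_m = 0.902 × 29.67 / 21.60 = 1.2390
E(R_Norwood) = R_f + β × MRP = 2.1205% + 1.2390 × 4.6066% = 7.83%

7.83%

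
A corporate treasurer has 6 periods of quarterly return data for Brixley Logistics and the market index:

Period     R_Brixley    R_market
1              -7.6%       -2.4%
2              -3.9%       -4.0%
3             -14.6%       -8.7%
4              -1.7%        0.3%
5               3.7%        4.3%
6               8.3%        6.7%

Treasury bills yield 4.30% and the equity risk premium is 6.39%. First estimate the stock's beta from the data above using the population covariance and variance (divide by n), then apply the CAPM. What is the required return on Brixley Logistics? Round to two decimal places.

Mean R_i = (-7.6 − 3.9 − 14.6 − 1.7 + 3.7 + 8.3) / 6 = -2.6333%
Mean R_m = (-2.4 − 4.0 − 8.7 + 0.3 + 4.3 + 6.7) / 6 = -0.6333%
Σ(R_i − R̄_i)(R_m − R̄_m) = 221.8633  ⇒  Cov = 221.8633 / 6 = 36.9772
Σ(R_m − R̄_m)² = 158.5133  ⇒  Var(R_m) = 158.5133 / 6 = 26.4189
β = Cov / Var(R_m) = 36.9772 / 26.4189 = 1.3996
E(R) = R_f + β × MRP = 4.30% + 1.3996 × 6.39% = 13.24%

13.24%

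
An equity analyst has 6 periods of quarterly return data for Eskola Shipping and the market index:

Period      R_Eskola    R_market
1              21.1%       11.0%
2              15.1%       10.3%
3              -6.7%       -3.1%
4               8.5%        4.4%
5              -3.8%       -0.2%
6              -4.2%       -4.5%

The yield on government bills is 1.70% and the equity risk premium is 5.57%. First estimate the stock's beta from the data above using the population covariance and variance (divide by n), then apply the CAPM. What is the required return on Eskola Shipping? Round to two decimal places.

Mean R_i = (21.1 + 15.1 − 6.7 + 8.5 − 3.8 − 4.2) / 6 = 5.0000%
Mean R_m = (11.0 + 10.3 − 3.1 + 4.4 − 0.2 − 4.5) / 6 = 2.9833%
Σ(R_i − R̄_i)(R_m − R̄_m) = 375.9600  ⇒  Cov = 375.9600 / 6 = 62.6600
Σ(R_m − R̄_m)² = 222.9483  ⇒  Var(R_m) = 222.9483 / 6 = 37.1581
β = Cov / Var(R_m) = 62.6600 / 37.1581 = 1.6863
E(R) = R_f + β × MRP = 1.70% + 1.6863 × 5.57% = 11.09%

11.09%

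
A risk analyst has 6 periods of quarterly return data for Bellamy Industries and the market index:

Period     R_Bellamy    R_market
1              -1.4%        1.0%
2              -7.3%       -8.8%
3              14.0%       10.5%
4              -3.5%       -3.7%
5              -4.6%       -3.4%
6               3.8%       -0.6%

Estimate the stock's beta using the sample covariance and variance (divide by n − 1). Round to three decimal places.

1.128

Mean R_i = (-1.4 − 7.3 + 14.0 − 3.5 − 4.6 + 3.8) / 6 = 0.1667%
Mean R_m = (1.0 − 8.8 + 10.5 − 3.7 − 3.4 − 0.6) / 6 = -0.8333%
Σ(R_i − R̄_i)(R_m − R̄_m) = 236.9833  ⇒  Cov = 236.9833 / 5 = 47.3967
Σ(R_m − R̄_m)² = 210.1333  ⇒  Var(R_m) = 210.1333 / 5 = 42.0267
β = Cov / Var(R_m) = 47.3967 / 42.0267 = 1.1278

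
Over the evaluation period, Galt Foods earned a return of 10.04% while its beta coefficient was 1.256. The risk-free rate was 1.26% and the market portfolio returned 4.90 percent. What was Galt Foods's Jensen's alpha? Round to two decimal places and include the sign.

+4.21%

Market excess return = 4.90% − 1.26% = 3.64%
CAPM benchmark = R_f + β(R_m − R_f) = 1.26% + 1.256 × 3.64% = 5.83184%
α = actual − benchmark = 10.04% − 5.83184% = +4.21%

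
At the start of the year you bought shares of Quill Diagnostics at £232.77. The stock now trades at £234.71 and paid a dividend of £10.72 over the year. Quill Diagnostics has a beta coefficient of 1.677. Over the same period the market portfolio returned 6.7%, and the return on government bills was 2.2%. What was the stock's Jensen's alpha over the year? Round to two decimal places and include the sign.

-4.31%

Realised HPR = (P1 + D1 − P0) / P0 = (234.71 + 10.72 − 232.77) / 232.77 = 12.66 / 232.77 = 5.4388%
MRP = 6.7% − 2.2% = 4.50%
CAPM required = R_f + β·MRP = 2.2% + 1.677 × 4.5% = 9.7465%
α = realised − required = 5.4388% − 9.7465% = -4.31%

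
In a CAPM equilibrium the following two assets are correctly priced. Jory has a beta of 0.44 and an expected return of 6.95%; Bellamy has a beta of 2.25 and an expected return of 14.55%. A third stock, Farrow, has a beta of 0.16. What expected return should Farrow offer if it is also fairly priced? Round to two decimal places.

5.77%

MRP (SML slope) = (14.55% − 6.95%) / (2.25 − 0.44) = 7.60% / 1.81 = 4.1989%
R_f (intercept) = 6.95% − 0.44 × 4.1989% = 5.1025%
E(R_Farrow) = R_f + β × MRP = 5.1025% + 0.16 × 4.1989% = 5.77%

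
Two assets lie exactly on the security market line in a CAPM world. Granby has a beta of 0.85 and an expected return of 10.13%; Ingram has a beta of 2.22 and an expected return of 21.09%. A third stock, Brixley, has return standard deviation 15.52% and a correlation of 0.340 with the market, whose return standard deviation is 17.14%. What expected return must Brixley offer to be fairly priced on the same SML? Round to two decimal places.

5.79%

MRP = (21.09% − 10.13%) / (2.22 − 0.85) = 8.0000%
R_f = 10.13% − 0.85 × 8.0000% = 3.3300%
β_Brixley = ρ·σ_i/σ_m = 0.340 × 15.52 / 17.14 = 0.3079
E(R_Brixley) = R_f + β × MRP = 3.3300% + 0.3079 × 8.0000% = 5.79%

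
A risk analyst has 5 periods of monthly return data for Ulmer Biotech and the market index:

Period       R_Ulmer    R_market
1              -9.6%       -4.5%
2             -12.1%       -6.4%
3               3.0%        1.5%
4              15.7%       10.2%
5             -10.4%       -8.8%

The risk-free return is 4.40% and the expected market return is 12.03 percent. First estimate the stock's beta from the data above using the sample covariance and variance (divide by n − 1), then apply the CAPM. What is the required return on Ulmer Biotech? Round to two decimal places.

Mean R_i = (-9.6 − 12.1 + 3.0 + 15.7 − 10.4) / 5 = -2.6800%
Mean R_m = (-4.5 − 6.4 + 1.5 + 10.2 − 8.8) / 5 = -1.6000%
Σ(R_i − R̄_i)(R_m − R̄_m) = 355.3600  ⇒  Cov = 355.3600 / 4 = 88.8400
Σ(R_m − R̄_m)² = 232.1400  ⇒  Var(R_m) = 232.1400 / 4 = 58.0350
β = Cov / Var(R_m) = 88.8400 / 58.0350 = 1.5308
MRP = 12.03% − 4.40% = 7.63%
E(R) = R_f + β × MRP = 4.40% + 1.5308 × 7.63% = 16.08%

16.08%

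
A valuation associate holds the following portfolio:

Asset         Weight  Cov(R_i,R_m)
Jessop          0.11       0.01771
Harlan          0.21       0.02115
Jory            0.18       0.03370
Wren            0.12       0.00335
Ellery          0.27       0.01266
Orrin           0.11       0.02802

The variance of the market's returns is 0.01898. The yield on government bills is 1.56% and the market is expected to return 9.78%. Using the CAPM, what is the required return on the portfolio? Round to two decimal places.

β_Jessop = 0.01771 / 0.01898 = 0.9331
β_Harlan = 0.02115 / 0.01898 = 1.1143
β_Jory = 0.03370 / 0.01898 = 1.7756
β_Wren = 0.00335 / 0.01898 = 0.1765
β_Ellery = 0.01266 / 0.01898 = 0.6670
β_Orrin = 0.02802 / 0.01898 = 1.4763
β_P = Σ w_i β_i = 0.11×0.9331 + 0.21×1.1143 + 0.18×1.7756 + 0.12×0.1765 + 0.27×0.6670 + 0.11×1.4763 = 1.0199
MRP = 9.78% − 1.56% = 8.22%
E(R_P) = R_f + β_P × MRP = 1.56% + 1.0199 × 8.22% = 9.94%

9.94%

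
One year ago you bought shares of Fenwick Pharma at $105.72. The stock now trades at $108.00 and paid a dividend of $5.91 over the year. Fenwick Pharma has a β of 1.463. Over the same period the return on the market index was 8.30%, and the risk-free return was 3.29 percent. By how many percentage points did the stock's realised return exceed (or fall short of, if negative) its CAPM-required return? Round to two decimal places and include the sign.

-2.87%

Realised HPR = (P1 + D1 − P0) / P0 = (108.00 + 5.91 − 105.72) / 105.72 = 8.19 / 105.72 = 7.7469%
MRP = 8.30% − 3.29% = 5.01%
CAPM required = R_f + β·MRP = 3.29% + 1.463 × 5.01% = 10.61963%
α = realised − required = 7.7469% − 10.61963% = -2.87%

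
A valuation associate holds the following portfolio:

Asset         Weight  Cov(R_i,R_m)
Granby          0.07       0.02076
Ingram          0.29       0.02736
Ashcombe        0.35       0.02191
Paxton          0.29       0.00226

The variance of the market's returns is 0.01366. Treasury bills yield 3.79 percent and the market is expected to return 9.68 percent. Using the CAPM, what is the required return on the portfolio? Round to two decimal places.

11.43%

β_Granby = 0.02076 / 0.01366 = 1.5198
β_Ingram = 0.02736 / 0.01366 = 2.0029
β_Ashcombe = 0.02191 / 0.01366 = 1.6040
β_Paxton = 0.00226 / 0.01366 = 0.1654
β_P = Σ w_i β_i = 0.07×1.5198 + 0.29×2.0029 + 0.35×1.6040 + 0.29×0.1654 = 1.2966
MRP = 9.68% − 3.79% = 5.89%
E(R_P) = R_f + β_P × MRP = 3.79% + 1.2966 × 5.89% = 11.43%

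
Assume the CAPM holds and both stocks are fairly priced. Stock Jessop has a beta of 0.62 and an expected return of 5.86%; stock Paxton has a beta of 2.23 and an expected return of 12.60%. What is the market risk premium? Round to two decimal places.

4.19%

Both satisfy E(R) = R_f + β·MRP, so the slope of the SML is
MRP = (12.60% − 5.86%) / (2.23 − 0.62) = 6.74% / 1.61 = 4.1863%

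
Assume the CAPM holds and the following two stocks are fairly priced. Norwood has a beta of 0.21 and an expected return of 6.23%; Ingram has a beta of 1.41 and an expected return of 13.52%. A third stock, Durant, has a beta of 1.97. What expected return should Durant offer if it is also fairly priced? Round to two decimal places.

16.92%

MRP (SML slope) = (13.52% − 6.23%) / (1.41 − 0.21) = 7.29% / 1.20 = 6.0750%
R_f (intercept) = 6.23% − 0.21 × 6.0750% = 4.9543%
E(R_Durant) = R_f + β × MRP = 4.9543% + 1.97 × 6.0750% = 16.92%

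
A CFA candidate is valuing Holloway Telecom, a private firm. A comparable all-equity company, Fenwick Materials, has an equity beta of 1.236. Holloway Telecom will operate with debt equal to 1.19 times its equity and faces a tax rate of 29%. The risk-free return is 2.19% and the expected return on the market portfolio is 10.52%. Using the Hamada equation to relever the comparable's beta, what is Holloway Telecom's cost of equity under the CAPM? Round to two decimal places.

21.18%

β_L = β_U × [1 + (1 − t)(D/E)] = 1.236 × [1 + (1 − 0.29) × 1.19]
    = 1.236 × [1 + 0.71 × 1.19] = 1.236 × 1.8449 = 2.2803
MRP = 10.52% − 2.19% = 8.33%
E(R) = R_f + β_L × MRP = 2.19% + 2.2803 × 8.33% = 21.18%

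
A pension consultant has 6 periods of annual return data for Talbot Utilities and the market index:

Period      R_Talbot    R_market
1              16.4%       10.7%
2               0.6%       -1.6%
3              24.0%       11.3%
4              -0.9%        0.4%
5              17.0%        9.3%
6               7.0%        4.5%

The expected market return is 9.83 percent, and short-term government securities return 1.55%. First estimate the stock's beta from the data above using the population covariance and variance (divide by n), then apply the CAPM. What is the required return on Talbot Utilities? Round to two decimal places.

Mean R_i = (16.4 + 0.6 + 24.0 − 0.9 + 17.0 + 7.0) / 6 = 10.6833%
Mean R_m = (10.7 − 1.6 + 11.3 + 0.4 + 9.3 + 4.5) / 6 = 5.7667%
Σ(R_i − R̄_i)(R_m − R̄_m) = 265.3167  ⇒  Cov = 265.3167 / 6 = 44.2195
Σ(R_m − R̄_m)² = 152.1133  ⇒  Var(R_m) = 152.1133 / 6 = 25.3522
β = Cov / Var(R_m) = 44.2195 / 25.3522 = 1.7442
MRP = 9.83% − 1.55% = 8.28%
E(R) = R_f + β × MRP = 1.55% + 1.7442 × 8.28% = 15.99%

15.99%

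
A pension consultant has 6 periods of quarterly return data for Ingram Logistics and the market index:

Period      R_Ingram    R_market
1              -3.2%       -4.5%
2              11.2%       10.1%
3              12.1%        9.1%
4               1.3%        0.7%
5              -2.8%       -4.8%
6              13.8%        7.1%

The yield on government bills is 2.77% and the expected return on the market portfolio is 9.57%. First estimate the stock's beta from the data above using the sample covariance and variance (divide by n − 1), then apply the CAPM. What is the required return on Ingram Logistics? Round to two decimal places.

Mean R_i = (-3.2 + 11.2 + 12.1 + 1.3 − 2.8 + 13.8) / 6 = 5.4000%
Mean R_m = (-4.5 + 10.1 + 9.1 + 0.7 − 4.8 + 7.1) / 6 = 2.9500%
Σ(R_i − R̄_i)(R_m − R̄_m) = 254.3800  ⇒  Cov = 254.3800 / 5 = 50.8760
Σ(R_m − R̄_m)² = 226.7950  ⇒  Var(R_m) = 226.7950 / 5 = 45.3590
β = Cov / Var(R_m) = 50.8760 / 45.3590 = 1.1216
MRP = 9.57% − 2.77% = 6.80%
E(R) = R_f + β × MRP = 2.77% + 1.1216 × 6.80% = 10.40%

10.40%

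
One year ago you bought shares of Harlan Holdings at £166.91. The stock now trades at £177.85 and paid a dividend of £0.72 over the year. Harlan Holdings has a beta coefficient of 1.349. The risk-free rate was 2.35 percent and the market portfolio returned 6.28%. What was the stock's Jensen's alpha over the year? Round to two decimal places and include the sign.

-0.67%

Realised HPR = (P1 + D1 − P0) / P0 = (177.85 + 0.72 − 166.91) / 166.91 = 11.66 / 166.91 = 6.9858%
MRP = 6.28% − 2.35% = 3.93%
CAPM required = R_f + β·MRP = 2.35% + 1.349 × 3.93% = 7.65157%
α = realised − required = 6.9858% − 7.65157% = -0.67%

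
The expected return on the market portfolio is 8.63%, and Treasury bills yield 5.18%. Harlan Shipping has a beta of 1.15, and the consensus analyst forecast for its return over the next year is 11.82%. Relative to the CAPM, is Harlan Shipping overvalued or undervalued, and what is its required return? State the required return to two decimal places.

MRP = 8.63% − 5.18% = 3.45%
Required return = R_f + β·MRP = 5.18% + 1.15 × 3.45% = 9.15%
Forecast 11.82% > required 9.15% → the stock plots above the SML → undervalued.

Undervalued; required return 9.15%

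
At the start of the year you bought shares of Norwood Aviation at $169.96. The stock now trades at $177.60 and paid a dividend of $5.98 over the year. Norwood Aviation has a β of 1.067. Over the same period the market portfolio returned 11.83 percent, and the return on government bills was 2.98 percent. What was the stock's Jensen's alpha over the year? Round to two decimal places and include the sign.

Realised HPR = (P1 + D1 − P0) / P0 = (177.60 + 5.98 − 169.96) / 169.96 = 13.62 / 169.96 = 8.0137%
MRP = 11.83% − 2.98% = 8.85%
CAPM required = R_f + β·MRP = 2.98% + 1.067 × 8.85% = 12.42295%
α = realised − required = 8.0137% − 12.42295% = -4.41%

-4.41%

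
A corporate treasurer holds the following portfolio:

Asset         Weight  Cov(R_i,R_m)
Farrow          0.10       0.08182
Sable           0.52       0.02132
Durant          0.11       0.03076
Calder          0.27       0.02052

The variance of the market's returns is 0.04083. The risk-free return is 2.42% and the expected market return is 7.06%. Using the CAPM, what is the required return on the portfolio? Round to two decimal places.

5.62%

β_Farrow = 0.08182 / 0.04083 = 2.0039
β_Sable = 0.02132 / 0.04083 = 0.5222
β_Durant = 0.03076 / 0.04083 = 0.7534
β_Calder = 0.02052 / 0.04083 = 0.5026
β_P = Σ w_i β_i = 0.10×2.0039 + 0.52×0.5222 + 0.11×0.7534 + 0.27×0.5026 = 0.6905
MRP = 7.06% − 2.42% = 4.64%
E(R_P) = R_f + β_P × MRP = 2.42% + 0.6905 × 4.64% = 5.62%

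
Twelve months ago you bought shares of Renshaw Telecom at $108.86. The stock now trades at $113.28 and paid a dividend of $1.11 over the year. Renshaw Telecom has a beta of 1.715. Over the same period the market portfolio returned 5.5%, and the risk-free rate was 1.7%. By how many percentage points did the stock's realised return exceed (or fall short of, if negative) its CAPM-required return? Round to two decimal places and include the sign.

-3.14%

Realised HPR = (P1 + D1 − P0) / P0 = (113.28 + 1.11 − 108.86) / 108.86 = 5.53 / 108.86 = 5.0799%
MRP = 5.5% − 1.7% = 3.80%
CAPM required = R_f + β·MRP = 1.7% + 1.715 × 3.8% = 8.2170%
α = realised − required = 5.0799% − 8.2170% = -3.14%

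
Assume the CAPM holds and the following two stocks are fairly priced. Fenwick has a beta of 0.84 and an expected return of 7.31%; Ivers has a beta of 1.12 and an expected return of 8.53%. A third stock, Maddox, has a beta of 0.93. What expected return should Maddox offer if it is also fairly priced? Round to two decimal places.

7.70%

MRP (SML slope) = (8.53% − 7.31%) / (1.12 − 0.84) = 1.22% / 0.28 = 4.3571%
R_f (intercept) = 7.31% − 0.84 × 4.3571% = 3.6500%
E(R_Maddox) = R_f + β × MRP = 3.6500% + 0.93 × 4.3571% = 7.70%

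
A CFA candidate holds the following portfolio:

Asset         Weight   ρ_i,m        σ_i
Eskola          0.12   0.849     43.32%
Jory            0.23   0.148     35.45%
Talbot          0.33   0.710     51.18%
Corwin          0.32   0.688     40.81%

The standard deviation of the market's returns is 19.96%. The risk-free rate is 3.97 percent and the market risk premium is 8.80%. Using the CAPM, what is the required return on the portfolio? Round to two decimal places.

15.70%

β_Eskola = 0.849 × 43.32% / 19.96% = 1.8426
β_Jory = 0.148 × 35.45% / 19.96% = 0.2629
β_Talbot = 0.710 × 51.18% / 19.96% = 1.8205
β_Corwin = 0.688 × 40.81% / 19.96% = 1.4067
β_P = Σ w_i β_i = 0.12×1.8426 + 0.23×0.2629 + 0.33×1.8205 + 0.32×1.4067 = 1.3325
E(R_P) = R_f + β_P × MRP = 3.97% + 1.3325 × 8.80% = 15.70%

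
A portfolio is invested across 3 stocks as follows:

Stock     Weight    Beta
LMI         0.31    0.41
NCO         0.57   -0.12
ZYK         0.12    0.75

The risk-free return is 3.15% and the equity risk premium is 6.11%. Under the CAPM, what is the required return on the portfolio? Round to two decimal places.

β_P = Σ w_i β_i = 0.31×0.41 + 0.57×-0.12 + 0.12×0.75 = 0.1487
E(R_P) = R_f + β_P × MRP = 3.15% + 0.1487 × 6.11% = 4.06%

4.06%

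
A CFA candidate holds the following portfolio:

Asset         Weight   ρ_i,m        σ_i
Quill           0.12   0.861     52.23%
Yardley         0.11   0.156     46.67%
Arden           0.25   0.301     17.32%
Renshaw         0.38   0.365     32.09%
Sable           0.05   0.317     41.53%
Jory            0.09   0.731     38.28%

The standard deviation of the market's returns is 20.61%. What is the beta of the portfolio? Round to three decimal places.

0.734

β_Quill = 0.861 × 52.23% / 20.61% = 2.1820
β_Yardley = 0.156 × 46.67% / 20.61% = 0.3533
β_Arden = 0.301 × 17.32% / 20.61% = 0.2530
β_Renshaw = 0.365 × 32.09% / 20.61% = 0.5683
β_Sable = 0.317 × 41.53% / 20.61% = 0.6388
β_Jory = 0.731 × 38.28% / 20.61% = 1.3577
β_P = Σ w_i β_i = 0.12×2.1820 + 0.11×0.3533 + 0.25×0.2530 + 0.38×0.5683 + 0.05×0.6388 + 0.09×1.3577 = 0.7340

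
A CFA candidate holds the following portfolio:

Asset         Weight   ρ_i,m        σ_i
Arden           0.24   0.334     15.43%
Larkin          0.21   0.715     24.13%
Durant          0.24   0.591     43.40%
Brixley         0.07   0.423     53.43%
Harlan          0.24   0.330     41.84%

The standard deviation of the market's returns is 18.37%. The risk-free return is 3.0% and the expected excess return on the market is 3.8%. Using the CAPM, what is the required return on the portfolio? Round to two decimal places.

β_Arden = 0.334 × 15.43% / 18.37% = 0.2805
β_Larkin = 0.715 × 24.13% / 18.37% = 0.9392
β_Durant = 0.591 × 43.40% / 18.37% = 1.3963
β_Brixley = 0.423 × 53.43% / 18.37% = 1.2303
β_Harlan = 0.330 × 41.84% / 18.37% = 0.7516
β_P = Σ w_i β_i = 0.24×0.2805 + 0.21×0.9392 + 0.24×1.3963 + 0.07×1.2303 + 0.24×0.7516 = 0.8662
E(R_P) = R_f + β_P × MRP = 3.0% + 0.8662 × 3.8% = 6.29%

6.29%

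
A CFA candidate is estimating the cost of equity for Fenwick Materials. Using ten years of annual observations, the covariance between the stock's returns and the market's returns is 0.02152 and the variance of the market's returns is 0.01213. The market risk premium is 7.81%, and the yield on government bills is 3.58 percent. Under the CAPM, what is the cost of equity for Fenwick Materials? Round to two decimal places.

β = Cov(R_i, R_m) / Var(R_m) = 0.02152 / 0.01213 = 1.7741
E(R) = R_f + β × MRP = 3.58% + 1.7741 × 7.81% = 17.44%

17.44%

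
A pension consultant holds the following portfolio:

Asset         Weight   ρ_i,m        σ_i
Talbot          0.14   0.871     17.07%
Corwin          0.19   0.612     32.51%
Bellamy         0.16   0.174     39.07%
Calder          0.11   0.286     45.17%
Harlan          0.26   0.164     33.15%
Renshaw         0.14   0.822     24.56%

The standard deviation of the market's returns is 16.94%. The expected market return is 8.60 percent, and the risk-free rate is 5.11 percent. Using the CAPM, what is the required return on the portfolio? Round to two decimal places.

β_Talbot = 0.871 × 17.07% / 16.94% = 0.8777
β_Corwin = 0.612 × 32.51% / 16.94% = 1.1745
β_Bellamy = 0.174 × 39.07% / 16.94% = 0.4013
β_Calder = 0.286 × 45.17% / 16.94% = 0.7626
β_Harlan = 0.164 × 33.15% / 16.94% = 0.3209
β_Renshaw = 0.822 × 24.56% / 16.94% = 1.1918
β_P = Σ w_i β_i = 0.14×0.8777 + 0.19×1.1745 + 0.16×0.4013 + 0.11×0.7626 + 0.26×0.3209 + 0.14×1.1918 = 0.7444
MRP = 8.60% − 5.11% = 3.49%
E(R_P) = R_f + β_P × MRP = 5.11% + 0.7444 × 3.49% = 7.71%

7.71%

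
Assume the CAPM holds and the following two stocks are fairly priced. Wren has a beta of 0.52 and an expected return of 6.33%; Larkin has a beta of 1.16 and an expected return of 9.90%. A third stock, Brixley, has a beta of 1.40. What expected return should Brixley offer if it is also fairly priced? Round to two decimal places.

MRP (SML slope) = (9.90% − 6.33%) / (1.16 − 0.52) = 3.57% / 0.64 = 5.5781%
R_f (intercept) = 6.33% − 0.52 × 5.5781% = 3.4294%
E(R_Brixley) = R_f + β × MRP = 3.4294% + 1.40 × 5.5781% = 11.24%

11.24%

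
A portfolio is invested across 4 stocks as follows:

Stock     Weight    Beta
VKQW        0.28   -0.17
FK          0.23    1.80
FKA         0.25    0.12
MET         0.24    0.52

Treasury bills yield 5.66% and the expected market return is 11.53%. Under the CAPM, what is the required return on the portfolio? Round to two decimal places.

8.72%

β_P = Σ w_i β_i = 0.28×-0.17 + 0.23×1.80 + 0.25×0.12 + 0.24×0.52 = 0.5212
MRP = 11.53% − 5.66% = 5.87%
E(R_P) = R_f + β_P × MRP = 5.66% + 0.5212 × 5.87% = 8.72%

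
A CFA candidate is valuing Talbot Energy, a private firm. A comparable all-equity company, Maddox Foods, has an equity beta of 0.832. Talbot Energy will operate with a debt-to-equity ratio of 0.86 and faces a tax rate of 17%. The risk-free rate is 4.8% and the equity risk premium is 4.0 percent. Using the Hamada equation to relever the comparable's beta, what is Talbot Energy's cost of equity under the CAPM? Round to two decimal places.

β_L = β_U × [1 + (1 − t)(D/E)] = 0.832 × [1 + (1 − 0.17) × 0.86]
    = 0.832 × [1 + 0.83 × 0.86] = 0.832 × 1.7138 = 1.4259
E(R) = R_f + β_L × MRP = 4.8% + 1.4259 × 4.0% = 10.50%

10.50%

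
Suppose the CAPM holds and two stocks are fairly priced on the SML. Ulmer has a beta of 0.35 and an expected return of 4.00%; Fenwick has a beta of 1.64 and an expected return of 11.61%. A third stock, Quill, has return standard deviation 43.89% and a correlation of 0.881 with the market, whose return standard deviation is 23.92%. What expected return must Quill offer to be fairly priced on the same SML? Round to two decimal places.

11.47%

MRP = (11.61% − 4.00%) / (1.64 − 0.35) = 5.8992%
R_f = 4.00% − 0.35 × 5.8992% = 1.9353%
β_Quill = ρ·σ_i/σ_m = 0.881 × 43.89 / 23.92 = 1.6165
E(R_Quill) = R_f + β × MRP = 1.9353% + 1.6165 × 5.8992% = 11.47%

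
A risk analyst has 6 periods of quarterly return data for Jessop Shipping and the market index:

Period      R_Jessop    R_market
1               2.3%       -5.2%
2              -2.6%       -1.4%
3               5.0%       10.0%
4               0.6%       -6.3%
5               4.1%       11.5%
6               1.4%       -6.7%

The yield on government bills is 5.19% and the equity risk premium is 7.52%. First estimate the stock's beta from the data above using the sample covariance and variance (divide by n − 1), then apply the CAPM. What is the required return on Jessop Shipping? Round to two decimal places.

Mean R_i = (2.3 − 2.6 + 5.0 + 0.6 + 4.1 + 1.4) / 6 = 1.8000%
Mean R_m = (-5.2 − 1.4 + 10.0 − 6.3 + 11.5 − 6.7) / 6 = 0.3167%
Σ(R_i − R̄_i)(R_m − R̄_m) = 72.2500  ⇒  Cov = 72.2500 / 5 = 14.4500
Σ(R_m − R̄_m)² = 345.2283  ⇒  Var(R_m) = 345.2283 / 5 = 69.0457
β = Cov / Var(R_m) = 14.4500 / 69.0457 = 0.2093
E(R) = R_f + β × MRP = 5.19% + 0.2093 × 7.52% = 6.76%

6.76%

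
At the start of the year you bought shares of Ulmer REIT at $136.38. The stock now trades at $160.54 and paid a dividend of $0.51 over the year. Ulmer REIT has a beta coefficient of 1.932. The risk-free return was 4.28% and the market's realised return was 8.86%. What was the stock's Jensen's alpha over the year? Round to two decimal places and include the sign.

+4.96%

Realised HPR = (P1 + D1 − P0) / P0 = (160.54 + 0.51 − 136.38) / 136.38 = 24.67 / 136.38 = 18.0892%
MRP = 8.86% − 4.28% = 4.58%
CAPM required = R_f + β·MRP = 4.28% + 1.932 × 4.58% = 13.12856%
α = realised − required = 18.0892% − 13.12856% = +4.96%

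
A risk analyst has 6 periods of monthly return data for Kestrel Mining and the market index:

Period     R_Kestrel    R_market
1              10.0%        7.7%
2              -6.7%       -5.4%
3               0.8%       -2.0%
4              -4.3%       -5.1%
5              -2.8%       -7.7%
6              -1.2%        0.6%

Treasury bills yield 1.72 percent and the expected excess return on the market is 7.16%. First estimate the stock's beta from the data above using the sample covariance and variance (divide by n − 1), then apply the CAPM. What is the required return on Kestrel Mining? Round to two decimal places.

Mean R_i = (10.0 − 6.7 + 0.8 − 4.3 − 2.8 − 1.2) / 6 = -0.7000%
Mean R_m = (7.7 − 5.4 − 2.0 − 5.1 − 7.7 + 0.6) / 6 = -1.9833%
Σ(R_i − R̄_i)(R_m − R̄_m) = 146.0200  ⇒  Cov = 146.0200 / 5 = 29.2040
Σ(R_m − R̄_m)² = 154.5083  ⇒  Var(R_m) = 154.5083 / 5 = 30.9017
β = Cov / Var(R_m) = 29.2040 / 30.9017 = 0.9451
E(R) = R_f + β × MRP = 1.72% + 0.9451 × 7.16% = 8.49%

8.49%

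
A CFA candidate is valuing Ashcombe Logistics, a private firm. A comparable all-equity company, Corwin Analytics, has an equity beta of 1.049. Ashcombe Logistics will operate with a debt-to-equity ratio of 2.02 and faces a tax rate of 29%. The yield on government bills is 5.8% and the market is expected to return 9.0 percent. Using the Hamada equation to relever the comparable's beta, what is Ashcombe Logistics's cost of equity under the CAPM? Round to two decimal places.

13.97%

β_L = β_U × [1 + (1 − t)(D/E)] = 1.049 × [1 + (1 − 0.29) × 2.02]
    = 1.049 × [1 + 0.71 × 2.02] = 1.049 × 2.4342 = 2.5535
MRP = 9.0% − 5.8% = 3.20%
E(R) = R_f + β_L × MRP = 5.8% + 2.5535 × 3.2% = 13.97%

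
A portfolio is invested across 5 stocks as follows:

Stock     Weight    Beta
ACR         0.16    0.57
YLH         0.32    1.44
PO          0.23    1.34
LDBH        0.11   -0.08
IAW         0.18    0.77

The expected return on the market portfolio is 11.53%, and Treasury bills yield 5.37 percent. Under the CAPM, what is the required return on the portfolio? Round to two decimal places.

β_P = Σ w_i β_i = 0.16×0.57 + 0.32×1.44 + 0.23×1.34 + 0.11×-0.08 + 0.18×0.77 = 0.9900
MRP = 11.53% − 5.37% = 6.16%
E(R_P) = R_f + β_P × MRP = 5.37% + 0.9900 × 6.16% = 11.47%

11.47%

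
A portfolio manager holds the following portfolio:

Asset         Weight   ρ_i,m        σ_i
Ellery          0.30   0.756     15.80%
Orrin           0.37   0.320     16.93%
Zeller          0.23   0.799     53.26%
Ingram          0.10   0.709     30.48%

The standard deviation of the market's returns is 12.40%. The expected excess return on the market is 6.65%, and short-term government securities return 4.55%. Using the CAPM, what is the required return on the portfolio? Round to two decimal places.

β_Ellery = 0.756 × 15.80% / 12.40% = 0.9633
β_Orrin = 0.320 × 16.93% / 12.40% = 0.4369
β_Zeller = 0.799 × 53.26% / 12.40% = 3.4318
β_Ingram = 0.709 × 30.48% / 12.40% = 1.7428
β_P = Σ w_i β_i = 0.30×0.9633 + 0.37×0.4369 + 0.23×3.4318 + 0.10×1.7428 = 1.4142
E(R_P) = R_f + β_P × MRP = 4.55% + 1.4142 × 6.65% = 13.95%

13.95%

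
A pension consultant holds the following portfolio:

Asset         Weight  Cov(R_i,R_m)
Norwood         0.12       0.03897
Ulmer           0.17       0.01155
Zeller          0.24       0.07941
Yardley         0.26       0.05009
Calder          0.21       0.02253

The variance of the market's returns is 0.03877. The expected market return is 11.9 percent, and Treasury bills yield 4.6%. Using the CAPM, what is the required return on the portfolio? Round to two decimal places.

β_Norwood = 0.03897 / 0.03877 = 1.0052
β_Ulmer = 0.01155 / 0.03877 = 0.2979
β_Zeller = 0.07941 / 0.03877 = 2.0482
β_Yardley = 0.05009 / 0.03877 = 1.2920
β_Calder = 0.02253 / 0.03877 = 0.5811
β_P = Σ w_i β_i = 0.12×1.0052 + 0.17×0.2979 + 0.24×2.0482 + 0.26×1.2920 + 0.21×0.5811 = 1.1208
MRP = 11.9% − 4.6% = 7.30%
E(R_P) = R_f + β_P × MRP = 4.6% + 1.1208 × 7.3% = 12.78%

12.78%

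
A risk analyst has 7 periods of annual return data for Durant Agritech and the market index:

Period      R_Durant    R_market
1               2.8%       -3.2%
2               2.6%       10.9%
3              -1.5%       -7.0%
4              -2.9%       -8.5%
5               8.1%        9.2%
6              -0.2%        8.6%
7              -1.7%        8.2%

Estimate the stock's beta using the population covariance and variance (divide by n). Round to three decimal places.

0.221

Mean R_i = (2.8 + 2.6 − 1.5 − 2.9 + 8.1 − 0.2 − 1.7) / 7 = 1.0286%
Mean R_m = (-3.2 + 10.9 − 7.0 − 8.5 + 9.2 + 8.6 + 8.2) / 7 = 2.6000%
Σ(R_i − R̄_i)(R_m − R̄_m) = 94.6700  ⇒  Cov = 94.6700 / 7 = 13.5243
Σ(R_m − R̄_m)² = 428.8200  ⇒  Var(R_m) = 428.8200 / 7 = 61.2600
β = Cov / Var(R_m) = 13.5243 / 61.2600 = 0.2208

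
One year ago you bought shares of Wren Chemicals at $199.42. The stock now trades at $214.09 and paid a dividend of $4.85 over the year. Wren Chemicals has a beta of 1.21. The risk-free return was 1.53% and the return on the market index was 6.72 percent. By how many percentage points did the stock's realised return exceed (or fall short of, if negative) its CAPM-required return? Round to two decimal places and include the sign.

Realised HPR = (P1 + D1 − P0) / P0 = (214.09 + 4.85 − 199.42) / 199.42 = 19.52 / 199.42 = 9.7884%
MRP = 6.72% − 1.53% = 5.19%
CAPM required = R_f + β·MRP = 1.53% + 1.21 × 5.19% = 7.8099%
α = realised − required = 9.7884% − 7.8099% = +1.98%

+1.98%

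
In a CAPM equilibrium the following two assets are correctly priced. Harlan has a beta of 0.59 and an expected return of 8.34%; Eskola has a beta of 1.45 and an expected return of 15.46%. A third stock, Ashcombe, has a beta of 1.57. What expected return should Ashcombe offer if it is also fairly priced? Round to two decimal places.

MRP (SML slope) = (15.46% − 8.34%) / (1.45 − 0.59) = 7.12% / 0.86 = 8.2791%
R_f (intercept) = 8.34% − 0.59 × 8.2791% = 3.4553%
E(R_Ashcombe) = R_f + β × MRP = 3.4553% + 1.57 × 8.2791% = 16.45%

16.45%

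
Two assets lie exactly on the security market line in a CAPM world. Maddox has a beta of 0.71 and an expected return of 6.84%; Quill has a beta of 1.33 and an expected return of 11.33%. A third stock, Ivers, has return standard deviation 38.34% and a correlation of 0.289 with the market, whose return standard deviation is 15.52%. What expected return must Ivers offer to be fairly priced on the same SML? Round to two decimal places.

6.87%

MRP = (11.33% − 6.84%) / (1.33 − 0.71) = 7.2419%
R_f = 6.84% − 0.71 × 7.2419% = 1.6983%
β_Ivers = ρ·σ_i/σ_m = 0.289 × 38.34 / 15.52 = 0.7139
E(R_Ivers) = R_f + β × MRP = 1.6983% + 0.7139 × 7.2419% = 6.87%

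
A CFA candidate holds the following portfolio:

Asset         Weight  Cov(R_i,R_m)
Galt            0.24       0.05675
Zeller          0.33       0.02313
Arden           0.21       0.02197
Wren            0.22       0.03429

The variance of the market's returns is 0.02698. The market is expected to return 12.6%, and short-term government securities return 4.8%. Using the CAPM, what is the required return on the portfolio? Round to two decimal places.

β_Galt = 0.05675 / 0.02698 = 2.1034
β_Zeller = 0.02313 / 0.02698 = 0.8573
β_Arden = 0.02197 / 0.02698 = 0.8143
β_Wren = 0.03429 / 0.02698 = 1.2709
β_P = Σ w_i β_i = 0.24×2.1034 + 0.33×0.8573 + 0.21×0.8143 + 0.22×1.2709 = 1.2383
MRP = 12.6% − 4.8% = 7.80%
E(R_P) = R_f + β_P × MRP = 4.8% + 1.2383 × 7.8% = 14.46%

14.46%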